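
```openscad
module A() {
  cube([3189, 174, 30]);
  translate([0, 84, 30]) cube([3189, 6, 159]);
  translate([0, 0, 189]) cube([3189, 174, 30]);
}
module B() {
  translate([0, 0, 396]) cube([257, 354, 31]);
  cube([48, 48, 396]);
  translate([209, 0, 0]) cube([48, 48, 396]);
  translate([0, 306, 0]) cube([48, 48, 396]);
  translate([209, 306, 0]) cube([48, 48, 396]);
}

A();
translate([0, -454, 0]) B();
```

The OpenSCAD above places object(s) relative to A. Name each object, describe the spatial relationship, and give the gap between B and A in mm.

A is an I-beam. B is a stool. The stool is on the floor beside the I-beam on its −y side. The gap between the stool and the I-beam is 100 mm.

The stool's nearest face is 100 mm from the I-beam's −y face.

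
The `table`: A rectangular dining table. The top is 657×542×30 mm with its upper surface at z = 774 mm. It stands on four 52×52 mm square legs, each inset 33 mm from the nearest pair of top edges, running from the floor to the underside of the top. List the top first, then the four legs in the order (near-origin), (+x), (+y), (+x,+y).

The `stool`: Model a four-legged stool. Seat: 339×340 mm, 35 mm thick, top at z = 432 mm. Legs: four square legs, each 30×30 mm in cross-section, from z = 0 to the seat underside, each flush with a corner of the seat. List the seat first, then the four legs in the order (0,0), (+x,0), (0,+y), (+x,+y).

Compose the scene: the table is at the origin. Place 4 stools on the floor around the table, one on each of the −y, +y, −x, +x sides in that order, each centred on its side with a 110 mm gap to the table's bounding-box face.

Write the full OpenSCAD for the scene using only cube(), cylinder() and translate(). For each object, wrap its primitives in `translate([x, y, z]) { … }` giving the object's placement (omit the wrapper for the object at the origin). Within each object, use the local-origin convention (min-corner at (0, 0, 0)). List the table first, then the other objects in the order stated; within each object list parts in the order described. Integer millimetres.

translate([0, 0, 744]) cube([657, 542, 30]);
translate([33, 33, 0]) cube([52, 52, 744]);
translate([572, 33, 0]) cube([52, 52, 744]);
translate([33, 457, 0]) cube([52, 52, 744]);
translate([572, 457, 0]) cube([52, 52, 744]);
translate([159, -450, 0]) {
  translate([0, 0, 397]) cube([339, 340, 35]);
  cube([30, 30, 397]);
  translate([309, 0, 0]) cube([30, 30, 397]);
  translate([0, 310, 0]) cube([30, 30, 397]);
  translate([309, 310, 0]) cube([30, 30, 397]);
}
translate([159, 652, 0]) {
  translate([0, 0, 397]) cube([339, 340, 35]);
  cube([30, 30, 397]);
  translate([309, 0, 0]) cube([30, 30, 397]);
  translate([0, 310, 0]) cube([30, 30, 397]);
  translate([309, 310, 0]) cube([30, 30, 397]);
}
translate([-449, 101, 0]) {
  translate([0, 0, 397]) cube([339, 340, 35]);
  cube([30, 30, 397]);
  translate([309, 0, 0]) cube([30, 30, 397]);
  translate([0, 310, 0]) cube([30, 30, 397]);
  translate([309, 310, 0]) cube([30, 30, 397]);
}
translate([767, 101, 0]) {
  translate([0, 0, 397]) cube([339, 340, 35]);
  cube([30, 30, 397]);
  translate([309, 0, 0]) cube([30, 30, 397]);
  translate([0, 310, 0]) cube([30, 30, 397]);
  translate([309, 310, 0]) cube([30, 30, 397]);
}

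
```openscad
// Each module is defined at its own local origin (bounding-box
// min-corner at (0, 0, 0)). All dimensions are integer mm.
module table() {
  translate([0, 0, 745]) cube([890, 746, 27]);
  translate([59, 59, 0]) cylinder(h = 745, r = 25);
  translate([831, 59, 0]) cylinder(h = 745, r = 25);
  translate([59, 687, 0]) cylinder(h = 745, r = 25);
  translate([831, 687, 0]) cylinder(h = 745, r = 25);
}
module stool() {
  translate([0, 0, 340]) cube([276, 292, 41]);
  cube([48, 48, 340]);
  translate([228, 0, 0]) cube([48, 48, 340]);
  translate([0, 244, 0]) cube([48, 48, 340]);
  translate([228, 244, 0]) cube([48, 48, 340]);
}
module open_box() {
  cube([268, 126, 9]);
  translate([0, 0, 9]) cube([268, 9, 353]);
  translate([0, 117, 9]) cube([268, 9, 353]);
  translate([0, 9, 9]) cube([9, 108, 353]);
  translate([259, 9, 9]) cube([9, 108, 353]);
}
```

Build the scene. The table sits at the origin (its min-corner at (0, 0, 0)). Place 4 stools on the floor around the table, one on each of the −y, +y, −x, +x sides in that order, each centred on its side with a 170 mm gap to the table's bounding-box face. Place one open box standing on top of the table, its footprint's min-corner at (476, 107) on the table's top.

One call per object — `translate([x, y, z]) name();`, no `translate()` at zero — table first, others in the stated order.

table();
translate([307, -462, 0]) stool();
translate([307, 916, 0]) stool();
translate([-446, 227, 0]) stool();
translate([1060, 227, 0]) stool();
translate([476, 107, 772]) open_box();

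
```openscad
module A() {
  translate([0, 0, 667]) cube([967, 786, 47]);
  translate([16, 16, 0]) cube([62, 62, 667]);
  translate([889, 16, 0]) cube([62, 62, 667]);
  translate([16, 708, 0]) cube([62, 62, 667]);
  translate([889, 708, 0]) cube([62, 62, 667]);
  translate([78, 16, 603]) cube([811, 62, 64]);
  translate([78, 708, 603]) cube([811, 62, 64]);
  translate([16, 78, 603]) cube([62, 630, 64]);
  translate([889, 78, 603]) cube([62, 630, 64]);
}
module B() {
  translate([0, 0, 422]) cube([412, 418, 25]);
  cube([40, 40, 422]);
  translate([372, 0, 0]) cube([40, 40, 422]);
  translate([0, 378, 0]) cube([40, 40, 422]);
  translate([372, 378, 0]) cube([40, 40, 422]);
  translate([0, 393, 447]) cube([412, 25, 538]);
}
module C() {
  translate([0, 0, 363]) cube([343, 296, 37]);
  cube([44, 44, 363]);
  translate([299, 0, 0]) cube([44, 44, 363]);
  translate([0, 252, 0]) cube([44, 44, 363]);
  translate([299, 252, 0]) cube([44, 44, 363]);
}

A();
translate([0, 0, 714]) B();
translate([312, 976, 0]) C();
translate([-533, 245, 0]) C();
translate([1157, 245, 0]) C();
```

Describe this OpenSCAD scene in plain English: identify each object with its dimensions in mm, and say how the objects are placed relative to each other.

A is a table with a 967×786 mm rectangular top, 47 mm thick, top surface at z = 714 mm, supported by four 62×62 mm square legs, each inset 16 mm from the nearest pair of top edges, running from the floor. Four apron rails, 62 mm thick and 64 mm tall, run between adjacent legs with their top edges flush with the underside of the top and their outer faces flush with the legs' outer faces.

B is a chair: 412×418 mm seat, 25 mm thick, top at z = 447 mm, on four 40 mm square corner legs flush with the seat edges. A 25 mm thick backrest slab spans the full seat width, extending 538 mm above the seat top, its back face flush with the seat's +y edge.

C is a simple wooden stool: a rectangular seat 343 mm (x) by 296 mm (y), 37 mm thick, top face at z = 400 mm, on four square legs, each 44×44 mm in cross-section. The legs rest on z = 0, each flush with a corner of the seat.

The chair is on top of the table. Three stools sit around the table at the +y, −x, +x sides.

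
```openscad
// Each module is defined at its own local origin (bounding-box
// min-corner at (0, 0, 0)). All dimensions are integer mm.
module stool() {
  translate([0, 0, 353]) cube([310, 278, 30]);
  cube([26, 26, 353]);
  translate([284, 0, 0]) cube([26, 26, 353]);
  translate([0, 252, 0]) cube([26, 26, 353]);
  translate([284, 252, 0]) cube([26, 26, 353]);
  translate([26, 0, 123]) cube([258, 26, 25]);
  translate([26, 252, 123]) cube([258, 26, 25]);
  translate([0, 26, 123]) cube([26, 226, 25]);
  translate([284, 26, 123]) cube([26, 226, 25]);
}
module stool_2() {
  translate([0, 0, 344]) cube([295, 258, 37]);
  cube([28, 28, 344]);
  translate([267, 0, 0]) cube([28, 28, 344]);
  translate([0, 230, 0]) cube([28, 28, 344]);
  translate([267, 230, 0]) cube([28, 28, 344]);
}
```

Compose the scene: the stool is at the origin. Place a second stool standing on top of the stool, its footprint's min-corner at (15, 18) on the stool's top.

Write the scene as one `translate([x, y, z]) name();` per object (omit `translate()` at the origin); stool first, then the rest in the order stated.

stool();
translate([15, 18, 383]) stool_2();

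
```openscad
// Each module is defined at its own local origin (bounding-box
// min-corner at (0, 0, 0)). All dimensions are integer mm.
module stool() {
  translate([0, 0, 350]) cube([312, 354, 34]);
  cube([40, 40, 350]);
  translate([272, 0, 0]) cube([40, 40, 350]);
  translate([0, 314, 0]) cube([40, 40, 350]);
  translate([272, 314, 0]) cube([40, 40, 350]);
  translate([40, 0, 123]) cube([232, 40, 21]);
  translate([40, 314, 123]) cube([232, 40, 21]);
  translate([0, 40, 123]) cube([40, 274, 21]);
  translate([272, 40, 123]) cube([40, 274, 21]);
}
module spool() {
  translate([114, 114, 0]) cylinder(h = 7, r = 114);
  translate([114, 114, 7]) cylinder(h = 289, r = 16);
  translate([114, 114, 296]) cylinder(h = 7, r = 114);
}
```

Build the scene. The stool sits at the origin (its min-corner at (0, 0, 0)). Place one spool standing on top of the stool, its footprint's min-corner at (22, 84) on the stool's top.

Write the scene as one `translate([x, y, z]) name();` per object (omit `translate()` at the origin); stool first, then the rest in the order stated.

stool();
translate([22, 84, 384]) spool();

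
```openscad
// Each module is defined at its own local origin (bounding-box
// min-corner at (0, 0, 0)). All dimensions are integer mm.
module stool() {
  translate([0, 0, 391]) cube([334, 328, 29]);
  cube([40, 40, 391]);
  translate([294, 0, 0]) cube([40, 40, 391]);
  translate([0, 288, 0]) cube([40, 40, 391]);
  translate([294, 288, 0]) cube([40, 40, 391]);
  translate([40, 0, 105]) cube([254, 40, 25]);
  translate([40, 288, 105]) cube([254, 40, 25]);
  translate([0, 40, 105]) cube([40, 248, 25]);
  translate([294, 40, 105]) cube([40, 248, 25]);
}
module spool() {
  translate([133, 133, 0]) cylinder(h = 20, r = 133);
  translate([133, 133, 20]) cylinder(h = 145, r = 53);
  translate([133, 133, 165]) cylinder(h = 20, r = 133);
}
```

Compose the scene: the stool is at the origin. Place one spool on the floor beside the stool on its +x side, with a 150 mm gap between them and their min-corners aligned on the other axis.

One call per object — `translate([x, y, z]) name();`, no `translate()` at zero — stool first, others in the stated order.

stool();
translate([484, 0, 0]) spool();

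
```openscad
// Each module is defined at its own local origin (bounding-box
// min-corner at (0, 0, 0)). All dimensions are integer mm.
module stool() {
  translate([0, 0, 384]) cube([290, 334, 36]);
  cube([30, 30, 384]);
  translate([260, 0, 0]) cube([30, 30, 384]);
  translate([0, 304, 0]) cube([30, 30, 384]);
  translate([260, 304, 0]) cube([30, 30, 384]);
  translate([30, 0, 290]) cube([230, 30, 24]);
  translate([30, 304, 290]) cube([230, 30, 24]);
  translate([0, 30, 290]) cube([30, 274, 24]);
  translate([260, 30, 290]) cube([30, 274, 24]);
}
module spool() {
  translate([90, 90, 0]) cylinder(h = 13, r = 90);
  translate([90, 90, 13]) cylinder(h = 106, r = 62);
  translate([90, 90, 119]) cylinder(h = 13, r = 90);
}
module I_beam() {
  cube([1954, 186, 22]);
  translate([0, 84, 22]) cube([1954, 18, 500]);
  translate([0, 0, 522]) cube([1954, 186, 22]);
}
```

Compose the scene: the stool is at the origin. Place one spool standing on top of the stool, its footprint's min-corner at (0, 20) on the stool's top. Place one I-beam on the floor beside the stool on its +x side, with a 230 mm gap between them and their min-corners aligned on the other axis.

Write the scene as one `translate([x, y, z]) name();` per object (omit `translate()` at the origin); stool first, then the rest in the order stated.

stool();
translate([0, 20, 420]) spool();
translate([520, 0, 0]) I_beam();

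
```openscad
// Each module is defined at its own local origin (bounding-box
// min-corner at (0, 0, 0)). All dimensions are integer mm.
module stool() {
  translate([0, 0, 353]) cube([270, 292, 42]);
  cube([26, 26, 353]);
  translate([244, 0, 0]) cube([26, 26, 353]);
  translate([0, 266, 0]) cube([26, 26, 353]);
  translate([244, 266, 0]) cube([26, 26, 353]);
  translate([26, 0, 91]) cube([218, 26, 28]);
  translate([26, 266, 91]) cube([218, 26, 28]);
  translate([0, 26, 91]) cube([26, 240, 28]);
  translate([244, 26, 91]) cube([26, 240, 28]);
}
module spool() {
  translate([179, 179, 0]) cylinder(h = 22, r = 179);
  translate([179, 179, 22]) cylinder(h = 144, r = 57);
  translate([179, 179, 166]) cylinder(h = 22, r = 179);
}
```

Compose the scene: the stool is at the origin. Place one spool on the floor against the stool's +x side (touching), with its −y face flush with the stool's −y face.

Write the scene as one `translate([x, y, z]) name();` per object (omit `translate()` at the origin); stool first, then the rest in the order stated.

stool();
translate([270, 0, 0]) spool();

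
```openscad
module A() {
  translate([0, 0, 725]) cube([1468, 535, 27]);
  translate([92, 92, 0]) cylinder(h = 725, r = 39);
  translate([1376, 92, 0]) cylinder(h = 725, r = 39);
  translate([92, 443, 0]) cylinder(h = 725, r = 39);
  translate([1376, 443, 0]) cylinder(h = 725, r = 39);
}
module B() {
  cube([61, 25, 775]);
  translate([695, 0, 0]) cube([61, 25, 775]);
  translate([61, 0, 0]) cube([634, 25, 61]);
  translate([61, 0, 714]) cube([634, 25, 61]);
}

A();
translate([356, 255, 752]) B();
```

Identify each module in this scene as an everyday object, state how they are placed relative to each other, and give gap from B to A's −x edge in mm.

A is a table. B is a picture frame. The picture frame is on top of the table, centred. The gap from the picture frame to the table's −x edge is 356 mm.

The picture frame's min-x is at 356; the table's min-x is 0; gap = 356 mm.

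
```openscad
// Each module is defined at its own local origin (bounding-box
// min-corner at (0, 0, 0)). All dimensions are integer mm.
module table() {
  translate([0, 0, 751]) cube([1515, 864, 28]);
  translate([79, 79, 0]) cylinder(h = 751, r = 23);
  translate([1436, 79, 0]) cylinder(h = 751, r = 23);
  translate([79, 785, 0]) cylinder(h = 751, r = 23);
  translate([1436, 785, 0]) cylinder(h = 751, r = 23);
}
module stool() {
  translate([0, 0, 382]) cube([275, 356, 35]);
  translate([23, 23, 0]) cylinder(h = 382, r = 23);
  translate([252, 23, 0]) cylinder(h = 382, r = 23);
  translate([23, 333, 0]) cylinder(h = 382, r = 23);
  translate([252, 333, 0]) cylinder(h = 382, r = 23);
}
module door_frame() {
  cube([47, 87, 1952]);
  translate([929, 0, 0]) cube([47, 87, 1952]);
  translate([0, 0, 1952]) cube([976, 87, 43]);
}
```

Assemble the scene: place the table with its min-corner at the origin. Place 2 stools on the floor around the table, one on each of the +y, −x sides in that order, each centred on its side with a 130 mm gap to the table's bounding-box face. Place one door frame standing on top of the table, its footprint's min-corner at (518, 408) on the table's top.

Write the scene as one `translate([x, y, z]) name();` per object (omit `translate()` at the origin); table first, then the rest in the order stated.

table();
translate([620, 994, 0]) stool();
translate([-405, 254, 0]) stool();
translate([518, 408, 779]) door_frame();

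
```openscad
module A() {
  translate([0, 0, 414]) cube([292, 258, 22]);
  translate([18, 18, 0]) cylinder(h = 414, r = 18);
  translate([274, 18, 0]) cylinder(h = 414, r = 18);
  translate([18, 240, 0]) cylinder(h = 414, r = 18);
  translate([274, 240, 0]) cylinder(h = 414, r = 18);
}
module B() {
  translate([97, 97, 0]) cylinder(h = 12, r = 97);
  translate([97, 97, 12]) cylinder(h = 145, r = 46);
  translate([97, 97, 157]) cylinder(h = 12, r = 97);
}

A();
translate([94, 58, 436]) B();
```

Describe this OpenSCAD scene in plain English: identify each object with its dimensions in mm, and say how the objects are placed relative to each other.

A is a four-legged stool. The seat is 292×258 mm, 22 mm thick, top at z = 436 mm. It stands on four round legs, each 36 mm in diameter, from z = 0 to the seat underside, each leg's axis is inset half a diameter from the nearest pair of seat edges (so the leg's bounding box is flush with the corner).

B is a spool: two coaxial disc flanges of radius 97 mm and thickness 12 mm, joined by a core cylinder of radius 46 mm and height 145 mm. The lower flange rests on z = 0 and the three cylinders share a vertical axis.

The spool is on top of the stool.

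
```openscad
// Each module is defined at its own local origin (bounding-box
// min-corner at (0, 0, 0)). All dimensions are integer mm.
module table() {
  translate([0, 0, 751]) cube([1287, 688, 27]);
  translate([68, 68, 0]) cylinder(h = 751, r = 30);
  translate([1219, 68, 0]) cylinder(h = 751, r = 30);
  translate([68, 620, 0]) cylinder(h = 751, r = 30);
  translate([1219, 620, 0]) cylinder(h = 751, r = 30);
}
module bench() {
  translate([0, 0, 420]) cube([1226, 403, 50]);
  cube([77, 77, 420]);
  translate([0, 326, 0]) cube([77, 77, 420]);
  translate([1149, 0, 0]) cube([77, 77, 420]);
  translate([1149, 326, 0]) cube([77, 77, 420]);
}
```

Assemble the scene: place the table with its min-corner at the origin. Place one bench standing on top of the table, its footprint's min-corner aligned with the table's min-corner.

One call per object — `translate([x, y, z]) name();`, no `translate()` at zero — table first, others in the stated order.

table();
translate([0, 0, 778]) bench();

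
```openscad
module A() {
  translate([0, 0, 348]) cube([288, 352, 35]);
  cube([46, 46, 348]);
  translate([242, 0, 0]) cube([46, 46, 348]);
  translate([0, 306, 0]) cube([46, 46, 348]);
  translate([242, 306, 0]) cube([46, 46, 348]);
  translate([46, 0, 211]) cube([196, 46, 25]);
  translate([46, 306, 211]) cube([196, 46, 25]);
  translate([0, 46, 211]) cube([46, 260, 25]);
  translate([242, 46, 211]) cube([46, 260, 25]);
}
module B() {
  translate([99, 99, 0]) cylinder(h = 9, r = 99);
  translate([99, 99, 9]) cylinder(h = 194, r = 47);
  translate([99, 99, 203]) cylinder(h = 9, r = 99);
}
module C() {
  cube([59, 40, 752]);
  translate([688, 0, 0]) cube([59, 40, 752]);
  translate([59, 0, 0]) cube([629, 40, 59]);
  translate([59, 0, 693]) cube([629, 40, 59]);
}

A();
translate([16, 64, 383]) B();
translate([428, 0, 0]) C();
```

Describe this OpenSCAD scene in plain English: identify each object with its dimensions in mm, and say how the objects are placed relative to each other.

A is a four-legged stool. The seat is a 288×352×35 mm slab whose top surface is at z = 383 mm; four square legs, each 46×46 mm in cross-section, run from the floor (z = 0) to the underside of the seat, each flush with a corner of the seat. Four stretchers, 46 mm wide and 25 mm tall, connect adjacent legs with their undersides at z = 211 mm, each running between the inner faces of the legs it joins and aligned with the legs' outer faces on the other axis.

B is a spool: two coaxial disc flanges of radius 99 mm and thickness 9 mm, joined by a core cylinder of radius 47 mm and height 194 mm. The lower flange rests on z = 0 and the three cylinders share a vertical axis.

C is a rectangular picture frame lying in the x–z plane (depth along y). The opening is 629 mm wide (x) by 634 mm tall (z), surrounded by a border 59 mm wide on all four sides. The frame is 40 mm deep and is made of two full-height vertical stiles with two horizontal rails fitted between them.

The spool is on top of the stool. The picture frame is on the floor beside the stool on its +x side.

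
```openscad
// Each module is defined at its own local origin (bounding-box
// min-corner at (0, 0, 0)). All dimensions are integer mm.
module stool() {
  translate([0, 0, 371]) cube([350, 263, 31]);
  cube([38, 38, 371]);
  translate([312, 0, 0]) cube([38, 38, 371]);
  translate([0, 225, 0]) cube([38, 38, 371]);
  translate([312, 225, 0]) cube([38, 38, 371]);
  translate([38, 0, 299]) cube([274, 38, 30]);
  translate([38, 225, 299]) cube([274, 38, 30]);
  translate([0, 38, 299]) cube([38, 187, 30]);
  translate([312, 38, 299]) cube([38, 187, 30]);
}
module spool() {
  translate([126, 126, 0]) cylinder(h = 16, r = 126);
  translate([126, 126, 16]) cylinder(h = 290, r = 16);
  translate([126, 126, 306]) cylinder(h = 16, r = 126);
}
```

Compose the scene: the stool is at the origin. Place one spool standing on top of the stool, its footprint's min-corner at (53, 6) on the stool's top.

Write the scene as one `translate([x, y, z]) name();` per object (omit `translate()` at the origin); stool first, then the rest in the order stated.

stool();
translate([53, 6, 402]) spool();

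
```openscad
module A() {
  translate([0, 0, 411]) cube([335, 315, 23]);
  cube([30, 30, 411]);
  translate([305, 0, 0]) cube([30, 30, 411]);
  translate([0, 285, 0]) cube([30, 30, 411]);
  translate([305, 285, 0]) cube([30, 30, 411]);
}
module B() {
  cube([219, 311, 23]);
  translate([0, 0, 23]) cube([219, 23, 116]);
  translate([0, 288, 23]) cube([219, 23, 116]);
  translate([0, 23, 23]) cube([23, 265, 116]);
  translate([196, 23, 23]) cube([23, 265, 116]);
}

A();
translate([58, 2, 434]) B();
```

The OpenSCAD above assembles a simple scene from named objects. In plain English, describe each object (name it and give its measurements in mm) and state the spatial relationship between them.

A is a simple wooden stool: a rectangular seat 335 mm (x) by 315 mm (y), 23 mm thick, top face at z = 434 mm, on four square legs, each 30×30 mm in cross-section. The legs rest on z = 0, each flush with a corner of the seat.

B is an open-topped rectangular box: outside dimensions 219×311×139 mm, with a uniform wall and base thickness of 23 mm. The base is a full 219×311 slab on the floor; four walls sit on top of the base. The front and back walls (the −y and +y sides) span the full width; the two side walls fit between them.

The open box is on top of the stool, centred.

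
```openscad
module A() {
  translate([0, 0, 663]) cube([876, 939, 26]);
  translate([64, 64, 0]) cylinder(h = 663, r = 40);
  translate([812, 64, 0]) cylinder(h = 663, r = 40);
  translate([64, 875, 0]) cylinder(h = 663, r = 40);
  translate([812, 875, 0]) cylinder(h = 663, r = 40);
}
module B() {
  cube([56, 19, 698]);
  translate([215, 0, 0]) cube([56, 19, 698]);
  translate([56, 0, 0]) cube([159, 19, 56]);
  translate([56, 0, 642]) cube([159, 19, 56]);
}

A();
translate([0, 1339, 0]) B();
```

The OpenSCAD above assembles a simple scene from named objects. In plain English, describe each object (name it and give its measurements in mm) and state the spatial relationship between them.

A is a rectangular dining table. The top is 876×939×26 mm with its upper surface at z = 689 mm. It stands on four round legs of 80 mm diameter, each leg's bounding box inset 24 mm from the nearest pair of top edges, running from the floor to the underside of the top.

B is a rectangular picture frame lying in the x–z plane (depth along y). The opening is 159 mm wide (x) by 586 mm tall (z), surrounded by a border 56 mm wide on all four sides. The frame is 19 mm deep and is made of two full-height vertical stiles with two horizontal rails fitted between them.

The picture frame is on the floor beside the table on its +y side.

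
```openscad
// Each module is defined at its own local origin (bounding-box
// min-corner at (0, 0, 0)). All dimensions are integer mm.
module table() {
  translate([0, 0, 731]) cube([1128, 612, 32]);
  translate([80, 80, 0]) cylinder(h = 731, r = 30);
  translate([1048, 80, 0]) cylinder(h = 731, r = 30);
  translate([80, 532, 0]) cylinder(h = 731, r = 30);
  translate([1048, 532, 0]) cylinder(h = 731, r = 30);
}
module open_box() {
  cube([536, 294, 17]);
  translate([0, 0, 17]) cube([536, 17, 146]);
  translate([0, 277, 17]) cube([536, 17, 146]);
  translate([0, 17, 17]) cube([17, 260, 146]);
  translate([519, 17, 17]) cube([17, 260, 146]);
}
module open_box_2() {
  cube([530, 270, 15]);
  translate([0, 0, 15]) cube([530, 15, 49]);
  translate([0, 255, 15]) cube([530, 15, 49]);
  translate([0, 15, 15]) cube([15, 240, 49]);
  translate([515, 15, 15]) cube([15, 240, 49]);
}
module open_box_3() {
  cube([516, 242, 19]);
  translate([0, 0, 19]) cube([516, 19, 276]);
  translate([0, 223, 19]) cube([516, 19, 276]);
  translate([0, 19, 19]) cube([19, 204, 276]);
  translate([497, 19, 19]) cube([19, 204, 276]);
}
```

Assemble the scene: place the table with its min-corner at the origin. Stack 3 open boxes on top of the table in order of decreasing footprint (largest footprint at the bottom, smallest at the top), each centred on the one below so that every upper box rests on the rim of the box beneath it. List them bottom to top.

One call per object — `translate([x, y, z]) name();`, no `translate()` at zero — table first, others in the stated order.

table();
translate([296, 159, 763]) open_box();
translate([299, 171, 926]) open_box_2();
translate([306, 185, 990]) open_box_3();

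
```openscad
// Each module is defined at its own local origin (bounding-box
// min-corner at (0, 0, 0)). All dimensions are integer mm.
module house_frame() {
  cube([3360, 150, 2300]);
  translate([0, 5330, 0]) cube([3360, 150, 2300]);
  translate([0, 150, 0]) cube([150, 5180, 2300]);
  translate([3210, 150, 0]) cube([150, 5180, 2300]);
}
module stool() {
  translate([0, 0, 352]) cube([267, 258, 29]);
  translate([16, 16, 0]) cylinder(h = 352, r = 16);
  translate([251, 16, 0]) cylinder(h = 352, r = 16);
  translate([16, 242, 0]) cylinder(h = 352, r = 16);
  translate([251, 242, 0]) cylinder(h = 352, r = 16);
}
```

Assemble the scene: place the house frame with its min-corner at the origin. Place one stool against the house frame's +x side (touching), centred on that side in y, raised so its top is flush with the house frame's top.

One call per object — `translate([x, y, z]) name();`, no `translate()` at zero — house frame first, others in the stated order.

house_frame();
translate([3360, 2611, 1919]) stool();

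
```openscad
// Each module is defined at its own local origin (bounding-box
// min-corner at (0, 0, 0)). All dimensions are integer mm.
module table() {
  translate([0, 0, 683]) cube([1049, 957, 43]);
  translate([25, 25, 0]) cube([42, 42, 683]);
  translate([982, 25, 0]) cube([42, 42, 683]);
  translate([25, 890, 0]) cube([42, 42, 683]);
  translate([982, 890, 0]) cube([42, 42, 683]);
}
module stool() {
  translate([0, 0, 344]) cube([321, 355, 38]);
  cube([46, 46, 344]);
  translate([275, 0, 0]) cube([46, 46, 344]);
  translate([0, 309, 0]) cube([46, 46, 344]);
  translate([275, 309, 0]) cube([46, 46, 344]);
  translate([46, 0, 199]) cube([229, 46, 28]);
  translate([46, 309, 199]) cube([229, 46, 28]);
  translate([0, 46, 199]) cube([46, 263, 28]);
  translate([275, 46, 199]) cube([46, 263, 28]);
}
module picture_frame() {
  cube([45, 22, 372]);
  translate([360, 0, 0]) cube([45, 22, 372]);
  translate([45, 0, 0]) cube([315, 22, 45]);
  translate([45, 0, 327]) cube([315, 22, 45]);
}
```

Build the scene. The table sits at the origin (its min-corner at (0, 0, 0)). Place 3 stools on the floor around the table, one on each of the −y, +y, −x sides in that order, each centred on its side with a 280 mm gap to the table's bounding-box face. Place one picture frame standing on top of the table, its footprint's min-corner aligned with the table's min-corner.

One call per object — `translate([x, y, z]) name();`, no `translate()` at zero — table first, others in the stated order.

table();
translate([364, -635, 0]) stool();
translate([364, 1237, 0]) stool();
translate([-601, 301, 0]) stool();
translate([0, 0, 726]) picture_frame();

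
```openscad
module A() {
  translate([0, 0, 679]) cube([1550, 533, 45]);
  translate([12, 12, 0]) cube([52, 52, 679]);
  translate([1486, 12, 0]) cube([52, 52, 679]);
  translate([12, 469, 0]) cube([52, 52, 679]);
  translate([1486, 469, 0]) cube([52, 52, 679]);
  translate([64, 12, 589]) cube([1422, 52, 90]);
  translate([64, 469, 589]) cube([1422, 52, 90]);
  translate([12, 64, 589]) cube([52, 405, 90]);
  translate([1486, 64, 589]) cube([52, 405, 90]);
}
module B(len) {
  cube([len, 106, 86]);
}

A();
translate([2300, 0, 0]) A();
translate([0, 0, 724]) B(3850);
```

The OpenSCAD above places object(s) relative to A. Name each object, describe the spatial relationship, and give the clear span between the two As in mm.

Second table starts at x = 2300; first ends at x = 1550; clear span = 2300 − 1550 = 750 mm.

A is a table. B is a beam. A beam spans the tops of two tables. The clear span between the two tables is 750 mm.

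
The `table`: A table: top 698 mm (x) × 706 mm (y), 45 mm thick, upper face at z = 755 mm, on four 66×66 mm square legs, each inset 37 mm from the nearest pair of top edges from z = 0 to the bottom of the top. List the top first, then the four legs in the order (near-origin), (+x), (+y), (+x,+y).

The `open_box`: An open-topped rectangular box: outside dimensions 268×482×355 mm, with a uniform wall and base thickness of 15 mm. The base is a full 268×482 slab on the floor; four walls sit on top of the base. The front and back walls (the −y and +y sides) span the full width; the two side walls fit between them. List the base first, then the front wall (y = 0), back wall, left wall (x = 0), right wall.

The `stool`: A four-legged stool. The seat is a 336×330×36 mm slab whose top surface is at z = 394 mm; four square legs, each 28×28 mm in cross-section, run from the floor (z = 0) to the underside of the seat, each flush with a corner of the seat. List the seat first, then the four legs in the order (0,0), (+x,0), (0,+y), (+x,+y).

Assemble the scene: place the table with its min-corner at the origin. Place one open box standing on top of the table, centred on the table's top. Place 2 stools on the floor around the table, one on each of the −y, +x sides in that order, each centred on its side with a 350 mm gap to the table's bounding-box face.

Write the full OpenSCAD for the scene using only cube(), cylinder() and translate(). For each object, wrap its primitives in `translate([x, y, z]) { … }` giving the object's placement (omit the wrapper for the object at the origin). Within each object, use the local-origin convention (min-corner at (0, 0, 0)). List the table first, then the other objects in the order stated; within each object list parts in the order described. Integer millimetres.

translate([0, 0, 710]) cube([698, 706, 45]);
translate([37, 37, 0]) cube([66, 66, 710]);
translate([595, 37, 0]) cube([66, 66, 710]);
translate([37, 603, 0]) cube([66, 66, 710]);
translate([595, 603, 0]) cube([66, 66, 710]);
translate([215, 112, 755]) {
  cube([268, 482, 15]);
  translate([0, 0, 15]) cube([268, 15, 340]);
  translate([0, 467, 15]) cube([268, 15, 340]);
  translate([0, 15, 15]) cube([15, 452, 340]);
  translate([253, 15, 15]) cube([15, 452, 340]);
}
translate([181, -680, 0]) {
  translate([0, 0, 358]) cube([336, 330, 36]);
  cube([28, 28, 358]);
  translate([308, 0, 0]) cube([28, 28, 358]);
  translate([0, 302, 0]) cube([28, 28, 358]);
  translate([308, 302, 0]) cube([28, 28, 358]);
}
translate([1048, 188, 0]) {
  translate([0, 0, 358]) cube([336, 330, 36]);
  cube([28, 28, 358]);
  translate([308, 0, 0]) cube([28, 28, 358]);
  translate([0, 302, 0]) cube([28, 28, 358]);
  translate([308, 302, 0]) cube([28, 28, 358]);
}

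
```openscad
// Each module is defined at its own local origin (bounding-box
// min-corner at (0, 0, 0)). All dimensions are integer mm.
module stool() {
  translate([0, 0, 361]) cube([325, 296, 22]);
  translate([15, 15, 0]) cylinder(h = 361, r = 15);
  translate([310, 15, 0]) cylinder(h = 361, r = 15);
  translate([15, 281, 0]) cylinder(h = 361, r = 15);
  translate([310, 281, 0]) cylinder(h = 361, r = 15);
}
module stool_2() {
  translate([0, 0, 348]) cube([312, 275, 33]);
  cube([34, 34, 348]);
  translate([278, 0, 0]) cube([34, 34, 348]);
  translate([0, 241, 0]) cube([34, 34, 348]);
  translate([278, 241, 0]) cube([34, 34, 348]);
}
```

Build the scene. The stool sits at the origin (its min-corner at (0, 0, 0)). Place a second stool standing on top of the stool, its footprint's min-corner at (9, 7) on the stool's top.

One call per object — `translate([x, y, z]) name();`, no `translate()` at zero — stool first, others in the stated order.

stool();
translate([9, 7, 383]) stool_2();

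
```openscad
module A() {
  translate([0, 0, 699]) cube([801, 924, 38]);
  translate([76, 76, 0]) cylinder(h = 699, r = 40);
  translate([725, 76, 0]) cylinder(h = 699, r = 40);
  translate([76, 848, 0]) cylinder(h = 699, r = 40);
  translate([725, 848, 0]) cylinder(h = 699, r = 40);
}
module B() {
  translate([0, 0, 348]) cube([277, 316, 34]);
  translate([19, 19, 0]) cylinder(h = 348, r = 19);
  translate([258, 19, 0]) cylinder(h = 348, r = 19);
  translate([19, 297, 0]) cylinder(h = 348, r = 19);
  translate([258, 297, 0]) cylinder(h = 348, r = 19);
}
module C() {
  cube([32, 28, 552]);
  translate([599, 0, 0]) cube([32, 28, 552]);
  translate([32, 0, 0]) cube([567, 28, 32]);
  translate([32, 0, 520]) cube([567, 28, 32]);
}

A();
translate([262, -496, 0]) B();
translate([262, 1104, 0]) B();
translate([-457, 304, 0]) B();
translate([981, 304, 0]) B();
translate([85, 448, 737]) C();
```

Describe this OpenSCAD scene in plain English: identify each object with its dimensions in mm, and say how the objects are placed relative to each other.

A is a table: top 801 mm (x) × 924 mm (y), 38 mm thick, upper face at z = 737 mm, on four round legs of 80 mm diameter, each leg's bounding box inset 36 mm from the nearest pair of top edges, running from z = 0 to the bottom of the top.

B is a four-legged stool. The seat is 277×316 mm, 34 mm thick, top at z = 382 mm. It stands on four round legs, each 38 mm in diameter, from z = 0 to the seat underside, each leg's axis is inset half a diameter from the nearest pair of seat edges (so the leg's bounding box is flush with the corner).

C is a picture frame with a 567×488 mm rectangular opening (x by z) and a uniform 32 mm border on every side. Frame depth is 28 mm along y. It is built from two vertical stiles running the full outside height and two horizontal rails spanning the gap between the stiles.

Four stools sit around the table at the −y, +y, −x, +x sides. The picture frame is on top of the table, centred.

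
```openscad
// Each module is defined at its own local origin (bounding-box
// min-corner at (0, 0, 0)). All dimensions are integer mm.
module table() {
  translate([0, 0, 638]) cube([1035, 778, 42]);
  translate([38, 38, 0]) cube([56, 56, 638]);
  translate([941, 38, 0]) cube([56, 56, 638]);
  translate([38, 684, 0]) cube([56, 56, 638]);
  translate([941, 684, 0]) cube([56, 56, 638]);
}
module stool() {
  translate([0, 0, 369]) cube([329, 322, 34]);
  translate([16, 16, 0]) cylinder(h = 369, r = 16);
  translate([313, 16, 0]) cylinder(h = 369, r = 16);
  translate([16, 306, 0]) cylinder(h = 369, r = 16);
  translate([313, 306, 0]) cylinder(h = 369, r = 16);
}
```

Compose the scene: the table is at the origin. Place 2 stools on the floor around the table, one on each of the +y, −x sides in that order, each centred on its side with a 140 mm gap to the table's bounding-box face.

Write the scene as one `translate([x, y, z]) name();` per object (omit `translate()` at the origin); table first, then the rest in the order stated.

table();
translate([353, 918, 0]) stool();
translate([-469, 228, 0]) stool();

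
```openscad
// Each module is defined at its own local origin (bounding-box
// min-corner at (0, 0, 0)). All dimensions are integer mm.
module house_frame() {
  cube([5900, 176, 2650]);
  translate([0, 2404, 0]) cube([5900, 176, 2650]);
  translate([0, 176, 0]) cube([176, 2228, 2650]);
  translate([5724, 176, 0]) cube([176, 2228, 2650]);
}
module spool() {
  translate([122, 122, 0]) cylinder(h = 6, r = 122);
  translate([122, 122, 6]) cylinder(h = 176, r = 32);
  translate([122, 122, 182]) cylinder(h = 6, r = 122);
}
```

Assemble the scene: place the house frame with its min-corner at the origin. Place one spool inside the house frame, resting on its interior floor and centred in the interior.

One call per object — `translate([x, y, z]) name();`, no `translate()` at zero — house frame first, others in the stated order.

house_frame();
translate([2828, 1168, 0]) spool();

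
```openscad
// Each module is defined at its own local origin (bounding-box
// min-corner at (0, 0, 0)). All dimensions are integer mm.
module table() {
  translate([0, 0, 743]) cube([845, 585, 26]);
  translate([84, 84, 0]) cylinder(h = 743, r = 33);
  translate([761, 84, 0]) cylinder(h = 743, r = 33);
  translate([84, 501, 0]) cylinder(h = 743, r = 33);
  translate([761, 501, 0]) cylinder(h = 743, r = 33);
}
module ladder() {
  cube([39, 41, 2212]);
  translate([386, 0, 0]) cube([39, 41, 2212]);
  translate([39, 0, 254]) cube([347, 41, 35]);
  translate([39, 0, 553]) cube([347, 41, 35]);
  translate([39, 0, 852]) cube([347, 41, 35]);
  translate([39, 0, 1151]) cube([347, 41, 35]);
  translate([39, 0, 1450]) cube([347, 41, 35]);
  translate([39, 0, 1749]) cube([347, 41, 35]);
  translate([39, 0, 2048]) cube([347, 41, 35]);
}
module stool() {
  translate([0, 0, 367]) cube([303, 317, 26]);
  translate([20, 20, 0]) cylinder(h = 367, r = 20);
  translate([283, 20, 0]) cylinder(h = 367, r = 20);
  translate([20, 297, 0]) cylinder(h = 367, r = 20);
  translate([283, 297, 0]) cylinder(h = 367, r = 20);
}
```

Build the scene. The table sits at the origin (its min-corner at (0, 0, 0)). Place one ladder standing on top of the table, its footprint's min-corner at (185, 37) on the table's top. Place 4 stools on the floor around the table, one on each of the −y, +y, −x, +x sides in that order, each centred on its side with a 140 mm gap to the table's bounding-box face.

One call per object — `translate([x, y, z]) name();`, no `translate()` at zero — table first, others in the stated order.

table();
translate([185, 37, 769]) ladder();
translate([271, -457, 0]) stool();
translate([271, 725, 0]) stool();
translate([-443, 134, 0]) stool();
translate([985, 134, 0]) stool();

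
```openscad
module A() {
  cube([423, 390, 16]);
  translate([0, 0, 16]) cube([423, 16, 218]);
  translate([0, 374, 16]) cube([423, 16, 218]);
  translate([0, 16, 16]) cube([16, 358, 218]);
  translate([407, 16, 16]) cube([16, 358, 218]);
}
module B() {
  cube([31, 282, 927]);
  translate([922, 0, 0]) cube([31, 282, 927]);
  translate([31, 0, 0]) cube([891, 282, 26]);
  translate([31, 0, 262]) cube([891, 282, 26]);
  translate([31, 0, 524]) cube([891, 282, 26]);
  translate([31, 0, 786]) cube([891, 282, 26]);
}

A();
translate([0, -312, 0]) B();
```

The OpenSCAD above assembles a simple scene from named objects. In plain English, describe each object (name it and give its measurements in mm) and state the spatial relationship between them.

A is an open storage box with external size 423×390×234 mm and wall thickness 16 mm (the base is also 16 mm thick). The base covers the whole footprint; the four walls stand on the base, with the y-facing walls full-width and the x-facing walls fitting between their inner faces.

B is a bookshelf 953 mm wide overall, 282 mm deep and 927 mm tall. The two sides are 31 mm thick vertical panels. 4 horizontal shelves of 26 mm thickness span between the inner faces of the sides; the lowest shelf sits on the floor and shelves are stacked with a clear vertical gap of 236 mm between each pair.

The bookshelf is on the floor beside the open box on its −y side.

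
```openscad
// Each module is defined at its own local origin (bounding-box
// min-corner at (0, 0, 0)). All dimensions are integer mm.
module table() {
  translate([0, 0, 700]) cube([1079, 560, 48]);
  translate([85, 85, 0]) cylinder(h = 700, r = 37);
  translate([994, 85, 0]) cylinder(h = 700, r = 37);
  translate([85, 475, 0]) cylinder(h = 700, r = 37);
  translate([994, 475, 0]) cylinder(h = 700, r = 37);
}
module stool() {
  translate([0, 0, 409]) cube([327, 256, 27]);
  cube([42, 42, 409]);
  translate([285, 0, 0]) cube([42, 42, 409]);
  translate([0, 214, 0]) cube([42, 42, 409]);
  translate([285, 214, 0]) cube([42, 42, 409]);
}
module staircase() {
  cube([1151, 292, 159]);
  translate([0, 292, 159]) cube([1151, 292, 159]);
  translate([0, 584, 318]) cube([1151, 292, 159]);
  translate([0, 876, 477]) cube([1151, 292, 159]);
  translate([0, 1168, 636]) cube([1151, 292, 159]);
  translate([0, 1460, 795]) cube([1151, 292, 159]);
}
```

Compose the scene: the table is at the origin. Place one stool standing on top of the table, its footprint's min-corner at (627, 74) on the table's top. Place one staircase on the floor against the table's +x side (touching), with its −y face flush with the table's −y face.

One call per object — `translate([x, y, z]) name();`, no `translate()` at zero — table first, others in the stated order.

table();
translate([627, 74, 748]) stool();
translate([1079, 0, 0]) staircase();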